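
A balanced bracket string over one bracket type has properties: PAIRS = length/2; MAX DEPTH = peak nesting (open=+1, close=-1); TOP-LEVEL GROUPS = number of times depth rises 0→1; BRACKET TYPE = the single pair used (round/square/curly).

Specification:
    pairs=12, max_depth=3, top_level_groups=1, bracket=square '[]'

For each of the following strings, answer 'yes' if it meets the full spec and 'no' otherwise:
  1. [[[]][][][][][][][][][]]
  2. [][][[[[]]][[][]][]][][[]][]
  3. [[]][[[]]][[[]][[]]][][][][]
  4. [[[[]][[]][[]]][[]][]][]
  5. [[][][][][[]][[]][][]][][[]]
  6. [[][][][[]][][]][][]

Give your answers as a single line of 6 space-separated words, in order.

String 1 '[[[]][][][][][][][][][]]': depth seq [1 2 3 2 1 2 1 2 1 2 1 2 1 2 1 2 1 2 1 2 1 2 1 0]
  -> pairs=12 depth=3 groups=1 -> yes
String 2 '[][][[[[]]][[][]][]][][[]][]': depth seq [1 0 1 0 1 2 3 4 3 2 1 2 3 2 3 2 1 2 1 0 1 0 1 2 1 0 1 0]
  -> pairs=14 depth=4 groups=6 -> no
String 3 '[[]][[[]]][[[]][[]]][][][][]': depth seq [1 2 1 0 1 2 3 2 1 0 1 2 3 2 1 2 3 2 1 0 1 0 1 0 1 0 1 0]
  -> pairs=14 depth=3 groups=7 -> no
String 4 '[[[[]][[]][[]]][[]][]][]': depth seq [1 2 3 4 3 2 3 4 3 2 3 4 3 2 1 2 3 2 1 2 1 0 1 0]
  -> pairs=12 depth=4 groups=2 -> no
String 5 '[[][][][][[]][[]][][]][][[]]': depth seq [1 2 1 2 1 2 1 2 1 2 3 2 1 2 3 2 1 2 1 2 1 0 1 0 1 2 1 0]
  -> pairs=14 depth=3 groups=3 -> no
String 6 '[[][][][[]][][]][][]': depth seq [1 2 1 2 1 2 1 2 3 2 1 2 1 2 1 0 1 0 1 0]
  -> pairs=10 depth=3 groups=3 -> no

Answer: yes no no no no no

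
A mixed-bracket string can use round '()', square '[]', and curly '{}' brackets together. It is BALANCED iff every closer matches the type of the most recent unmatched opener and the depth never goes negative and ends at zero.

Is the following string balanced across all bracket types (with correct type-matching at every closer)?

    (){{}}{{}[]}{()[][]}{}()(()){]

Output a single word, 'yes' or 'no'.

Answer: no

Derivation:
pos 0: push '('; stack = (
pos 1: ')' matches '('; pop; stack = (empty)
pos 2: push '{'; stack = {
pos 3: push '{'; stack = {{
pos 4: '}' matches '{'; pop; stack = {
pos 5: '}' matches '{'; pop; stack = (empty)
pos 6: push '{'; stack = {
pos 7: push '{'; stack = {{
pos 8: '}' matches '{'; pop; stack = {
pos 9: push '['; stack = {[
pos 10: ']' matches '['; pop; stack = {
pos 11: '}' matches '{'; pop; stack = (empty)
pos 12: push '{'; stack = {
pos 13: push '('; stack = {(
pos 14: ')' matches '('; pop; stack = {
pos 15: push '['; stack = {[
pos 16: ']' matches '['; pop; stack = {
pos 17: push '['; stack = {[
pos 18: ']' matches '['; pop; stack = {
pos 19: '}' matches '{'; pop; stack = (empty)
pos 20: push '{'; stack = {
pos 21: '}' matches '{'; pop; stack = (empty)
pos 22: push '('; stack = (
pos 23: ')' matches '('; pop; stack = (empty)
pos 24: push '('; stack = (
pos 25: push '('; stack = ((
pos 26: ')' matches '('; pop; stack = (
pos 27: ')' matches '('; pop; stack = (empty)
pos 28: push '{'; stack = {
pos 29: saw closer ']' but top of stack is '{' (expected '}') → INVALID
Verdict: type mismatch at position 29: ']' closes '{' → no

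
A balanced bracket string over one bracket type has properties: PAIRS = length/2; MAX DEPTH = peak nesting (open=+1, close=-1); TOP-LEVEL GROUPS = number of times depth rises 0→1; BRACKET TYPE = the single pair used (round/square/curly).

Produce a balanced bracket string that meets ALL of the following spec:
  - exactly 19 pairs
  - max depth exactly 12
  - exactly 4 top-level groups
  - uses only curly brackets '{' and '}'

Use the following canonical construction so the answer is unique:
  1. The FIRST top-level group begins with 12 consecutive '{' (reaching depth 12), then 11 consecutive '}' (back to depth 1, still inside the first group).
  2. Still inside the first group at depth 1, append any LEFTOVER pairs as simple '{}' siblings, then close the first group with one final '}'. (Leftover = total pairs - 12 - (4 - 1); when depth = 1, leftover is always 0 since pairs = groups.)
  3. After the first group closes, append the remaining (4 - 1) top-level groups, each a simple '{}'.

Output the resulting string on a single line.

Spec: pairs=19 depth=12 groups=4
Leftover pairs = 19 - 12 - (4-1) = 4
First group: deep chain of depth 12 + 4 sibling pairs
Remaining 3 groups: simple '{}' each

Answer: {{{{{{{{{{{{}}}}}}}}}}}{}{}{}{}}{}{}{}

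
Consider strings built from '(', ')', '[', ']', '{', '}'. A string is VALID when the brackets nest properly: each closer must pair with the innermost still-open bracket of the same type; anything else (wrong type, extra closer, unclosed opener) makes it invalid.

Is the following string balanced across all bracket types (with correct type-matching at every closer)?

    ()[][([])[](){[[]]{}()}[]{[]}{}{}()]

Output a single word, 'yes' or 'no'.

pos 0: push '('; stack = (
pos 1: ')' matches '('; pop; stack = (empty)
pos 2: push '['; stack = [
pos 3: ']' matches '['; pop; stack = (empty)
pos 4: push '['; stack = [
pos 5: push '('; stack = [(
pos 6: push '['; stack = [([
pos 7: ']' matches '['; pop; stack = [(
pos 8: ')' matches '('; pop; stack = [
pos 9: push '['; stack = [[
pos 10: ']' matches '['; pop; stack = [
pos 11: push '('; stack = [(
pos 12: ')' matches '('; pop; stack = [
pos 13: push '{'; stack = [{
pos 14: push '['; stack = [{[
pos 15: push '['; stack = [{[[
pos 16: ']' matches '['; pop; stack = [{[
pos 17: ']' matches '['; pop; stack = [{
pos 18: push '{'; stack = [{{
pos 19: '}' matches '{'; pop; stack = [{
pos 20: push '('; stack = [{(
pos 21: ')' matches '('; pop; stack = [{
pos 22: '}' matches '{'; pop; stack = [
pos 23: push '['; stack = [[
pos 24: ']' matches '['; pop; stack = [
pos 25: push '{'; stack = [{
pos 26: push '['; stack = [{[
pos 27: ']' matches '['; pop; stack = [{
pos 28: '}' matches '{'; pop; stack = [
pos 29: push '{'; stack = [{
pos 30: '}' matches '{'; pop; stack = [
pos 31: push '{'; stack = [{
pos 32: '}' matches '{'; pop; stack = [
pos 33: push '('; stack = [(
pos 34: ')' matches '('; pop; stack = [
pos 35: ']' matches '['; pop; stack = (empty)
end: stack empty → VALID
Verdict: properly nested → yes

Answer: yes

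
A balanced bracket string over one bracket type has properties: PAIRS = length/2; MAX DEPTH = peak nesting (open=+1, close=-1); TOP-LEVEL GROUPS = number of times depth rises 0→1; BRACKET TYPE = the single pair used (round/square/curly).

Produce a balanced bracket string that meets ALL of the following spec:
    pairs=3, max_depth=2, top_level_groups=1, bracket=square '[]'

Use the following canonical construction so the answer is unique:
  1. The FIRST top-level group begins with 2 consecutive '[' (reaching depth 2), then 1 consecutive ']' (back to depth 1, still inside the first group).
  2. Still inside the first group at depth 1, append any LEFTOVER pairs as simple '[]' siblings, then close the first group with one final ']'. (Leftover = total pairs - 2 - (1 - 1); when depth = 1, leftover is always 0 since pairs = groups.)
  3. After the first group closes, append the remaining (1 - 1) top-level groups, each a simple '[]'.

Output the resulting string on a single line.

Spec: pairs=3 depth=2 groups=1
Leftover pairs = 3 - 2 - (1-1) = 1
First group: deep chain of depth 2 + 1 sibling pairs
Remaining 0 groups: simple '[]' each

Answer: [[][]]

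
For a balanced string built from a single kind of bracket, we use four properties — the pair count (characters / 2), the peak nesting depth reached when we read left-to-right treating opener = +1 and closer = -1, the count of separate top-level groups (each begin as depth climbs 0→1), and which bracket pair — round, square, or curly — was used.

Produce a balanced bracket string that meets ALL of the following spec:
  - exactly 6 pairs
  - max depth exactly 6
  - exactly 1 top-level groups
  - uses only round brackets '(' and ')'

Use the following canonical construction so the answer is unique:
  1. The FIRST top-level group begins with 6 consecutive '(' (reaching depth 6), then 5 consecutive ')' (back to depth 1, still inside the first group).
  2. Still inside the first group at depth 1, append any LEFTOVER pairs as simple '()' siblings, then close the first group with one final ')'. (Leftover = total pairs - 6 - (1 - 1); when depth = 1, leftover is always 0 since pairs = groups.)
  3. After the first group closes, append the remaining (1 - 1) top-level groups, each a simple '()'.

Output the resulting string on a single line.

Answer: (((((())))))

Derivation:
Spec: pairs=6 depth=6 groups=1
Leftover pairs = 6 - 6 - (1-1) = 0
First group: deep chain of depth 6 + 0 sibling pairs
Remaining 0 groups: simple '()' each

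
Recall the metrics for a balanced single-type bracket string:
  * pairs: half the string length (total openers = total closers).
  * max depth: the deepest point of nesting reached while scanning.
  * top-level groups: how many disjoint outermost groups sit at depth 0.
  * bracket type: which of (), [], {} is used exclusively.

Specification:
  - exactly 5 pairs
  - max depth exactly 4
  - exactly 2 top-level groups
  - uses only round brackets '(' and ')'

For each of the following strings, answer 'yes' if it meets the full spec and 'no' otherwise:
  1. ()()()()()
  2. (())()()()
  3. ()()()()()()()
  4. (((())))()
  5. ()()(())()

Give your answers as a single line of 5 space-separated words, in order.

Answer: no no no yes no

Derivation:
String 1 '()()()()()': depth seq [1 0 1 0 1 0 1 0 1 0]
  -> pairs=5 depth=1 groups=5 -> no
String 2 '(())()()()': depth seq [1 2 1 0 1 0 1 0 1 0]
  -> pairs=5 depth=2 groups=4 -> no
String 3 '()()()()()()()': depth seq [1 0 1 0 1 0 1 0 1 0 1 0 1 0]
  -> pairs=7 depth=1 groups=7 -> no
String 4 '(((())))()': depth seq [1 2 3 4 3 2 1 0 1 0]
  -> pairs=5 depth=4 groups=2 -> yes
String 5 '()()(())()': depth seq [1 0 1 0 1 2 1 0 1 0]
  -> pairs=5 depth=2 groups=4 -> no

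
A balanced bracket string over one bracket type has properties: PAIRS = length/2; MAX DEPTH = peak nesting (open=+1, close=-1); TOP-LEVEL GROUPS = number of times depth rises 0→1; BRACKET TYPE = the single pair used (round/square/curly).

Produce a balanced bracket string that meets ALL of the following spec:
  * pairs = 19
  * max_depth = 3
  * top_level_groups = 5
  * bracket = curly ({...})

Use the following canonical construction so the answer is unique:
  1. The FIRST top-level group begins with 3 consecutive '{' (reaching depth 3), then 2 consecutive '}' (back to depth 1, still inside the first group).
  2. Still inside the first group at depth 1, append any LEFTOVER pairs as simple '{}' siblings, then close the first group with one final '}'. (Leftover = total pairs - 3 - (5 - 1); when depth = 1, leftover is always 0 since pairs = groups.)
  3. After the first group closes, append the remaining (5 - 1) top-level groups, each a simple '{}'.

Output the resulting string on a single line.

Answer: {{{}}{}{}{}{}{}{}{}{}{}{}{}{}}{}{}{}{}

Derivation:
Spec: pairs=19 depth=3 groups=5
Leftover pairs = 19 - 3 - (5-1) = 12
First group: deep chain of depth 3 + 12 sibling pairs
Remaining 4 groups: simple '{}' each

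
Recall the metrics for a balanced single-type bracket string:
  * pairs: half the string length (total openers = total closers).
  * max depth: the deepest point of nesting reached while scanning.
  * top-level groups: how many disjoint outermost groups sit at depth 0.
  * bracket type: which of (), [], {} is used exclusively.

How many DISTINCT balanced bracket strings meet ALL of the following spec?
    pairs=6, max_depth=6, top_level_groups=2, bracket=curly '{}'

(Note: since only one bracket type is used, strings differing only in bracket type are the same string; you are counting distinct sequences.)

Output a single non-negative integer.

Answer: 0

Derivation:
Spec: pairs=6 depth=6 groups=2
Count(depth <= 6) = 42
Count(depth <= 5) = 42
Count(depth == 6) = 42 - 42 = 0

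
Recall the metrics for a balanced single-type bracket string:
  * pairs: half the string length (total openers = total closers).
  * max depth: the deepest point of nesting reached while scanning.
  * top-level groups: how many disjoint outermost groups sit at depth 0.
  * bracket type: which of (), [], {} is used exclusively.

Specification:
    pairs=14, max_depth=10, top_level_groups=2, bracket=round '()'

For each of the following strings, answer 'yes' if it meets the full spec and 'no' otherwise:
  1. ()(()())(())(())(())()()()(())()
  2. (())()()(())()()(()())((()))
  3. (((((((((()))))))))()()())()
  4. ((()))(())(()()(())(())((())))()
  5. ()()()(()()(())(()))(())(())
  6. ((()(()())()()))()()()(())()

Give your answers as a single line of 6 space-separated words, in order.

String 1 '()(()())(())(())(())()()()(())()': depth seq [1 0 1 2 1 2 1 0 1 2 1 0 1 2 1 0 1 2 1 0 1 0 1 0 1 0 1 2 1 0 1 0]
  -> pairs=16 depth=2 groups=10 -> no
String 2 '(())()()(())()()(()())((()))': depth seq [1 2 1 0 1 0 1 0 1 2 1 0 1 0 1 0 1 2 1 2 1 0 1 2 3 2 1 0]
  -> pairs=14 depth=3 groups=8 -> no
String 3 '(((((((((()))))))))()()())()': depth seq [1 2 3 4 5 6 7 8 9 10 9 8 7 6 5 4 3 2 1 2 1 2 1 2 1 0 1 0]
  -> pairs=14 depth=10 groups=2 -> yes
String 4 '((()))(())(()()(())(())((())))()': depth seq [1 2 3 2 1 0 1 2 1 0 1 2 1 2 1 2 3 2 1 2 3 2 1 2 3 4 3 2 1 0 1 0]
  -> pairs=16 depth=4 groups=4 -> no
String 5 '()()()(()()(())(()))(())(())': depth seq [1 0 1 0 1 0 1 2 1 2 1 2 3 2 1 2 3 2 1 0 1 2 1 0 1 2 1 0]
  -> pairs=14 depth=3 groups=6 -> no
String 6 '((()(()())()()))()()()(())()': depth seq [1 2 3 2 3 4 3 4 3 2 3 2 3 2 1 0 1 0 1 0 1 0 1 2 1 0 1 0]
  -> pairs=14 depth=4 groups=6 -> no

Answer: no no yes no no no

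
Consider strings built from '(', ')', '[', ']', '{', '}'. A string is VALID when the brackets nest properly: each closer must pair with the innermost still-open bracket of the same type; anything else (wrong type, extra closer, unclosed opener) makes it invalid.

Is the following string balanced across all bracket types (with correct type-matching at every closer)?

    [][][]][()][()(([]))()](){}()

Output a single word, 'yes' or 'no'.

Answer: no

Derivation:
pos 0: push '['; stack = [
pos 1: ']' matches '['; pop; stack = (empty)
pos 2: push '['; stack = [
pos 3: ']' matches '['; pop; stack = (empty)
pos 4: push '['; stack = [
pos 5: ']' matches '['; pop; stack = (empty)
pos 6: saw closer ']' but stack is empty → INVALID
Verdict: unmatched closer ']' at position 6 → no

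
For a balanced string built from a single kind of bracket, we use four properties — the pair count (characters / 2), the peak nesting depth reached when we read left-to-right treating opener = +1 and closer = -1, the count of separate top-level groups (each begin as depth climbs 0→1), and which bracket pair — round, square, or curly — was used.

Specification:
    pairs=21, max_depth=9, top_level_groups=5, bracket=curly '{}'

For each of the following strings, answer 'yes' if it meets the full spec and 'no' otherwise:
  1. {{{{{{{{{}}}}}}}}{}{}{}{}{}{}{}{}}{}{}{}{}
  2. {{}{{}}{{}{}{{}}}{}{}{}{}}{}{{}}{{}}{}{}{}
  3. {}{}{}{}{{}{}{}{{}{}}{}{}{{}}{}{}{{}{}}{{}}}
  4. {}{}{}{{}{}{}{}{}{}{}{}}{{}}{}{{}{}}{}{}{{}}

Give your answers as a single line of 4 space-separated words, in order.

String 1 '{{{{{{{{{}}}}}}}}{}{}{}{}{}{}{}{}}{}{}{}{}': depth seq [1 2 3 4 5 6 7 8 9 8 7 6 5 4 3 2 1 2 1 2 1 2 1 2 1 2 1 2 1 2 1 2 1 0 1 0 1 0 1 0 1 0]
  -> pairs=21 depth=9 groups=5 -> yes
String 2 '{{}{{}}{{}{}{{}}}{}{}{}{}}{}{{}}{{}}{}{}{}': depth seq [1 2 1 2 3 2 1 2 3 2 3 2 3 4 3 2 1 2 1 2 1 2 1 2 1 0 1 0 1 2 1 0 1 2 1 0 1 0 1 0 1 0]
  -> pairs=21 depth=4 groups=7 -> no
String 3 '{}{}{}{}{{}{}{}{{}{}}{}{}{{}}{}{}{{}{}}{{}}}': depth seq [1 0 1 0 1 0 1 0 1 2 1 2 1 2 1 2 3 2 3 2 1 2 1 2 1 2 3 2 1 2 1 2 1 2 3 2 3 2 1 2 3 2 1 0]
  -> pairs=22 depth=3 groups=5 -> no
String 4 '{}{}{}{{}{}{}{}{}{}{}{}}{{}}{}{{}{}}{}{}{{}}': depth seq [1 0 1 0 1 0 1 2 1 2 1 2 1 2 1 2 1 2 1 2 1 2 1 0 1 2 1 0 1 0 1 2 1 2 1 0 1 0 1 0 1 2 1 0]
  -> pairs=22 depth=2 groups=10 -> no

Answer: yes no no no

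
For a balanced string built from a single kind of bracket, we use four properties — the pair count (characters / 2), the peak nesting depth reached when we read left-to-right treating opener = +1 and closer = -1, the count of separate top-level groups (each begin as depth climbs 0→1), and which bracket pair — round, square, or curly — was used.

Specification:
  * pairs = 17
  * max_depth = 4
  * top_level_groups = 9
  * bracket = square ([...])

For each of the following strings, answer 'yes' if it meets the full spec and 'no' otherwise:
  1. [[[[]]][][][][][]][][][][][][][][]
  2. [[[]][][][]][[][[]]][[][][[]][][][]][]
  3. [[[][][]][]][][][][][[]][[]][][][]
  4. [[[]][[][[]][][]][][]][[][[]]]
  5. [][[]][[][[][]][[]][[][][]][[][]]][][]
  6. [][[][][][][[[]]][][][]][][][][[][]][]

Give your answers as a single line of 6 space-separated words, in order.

Answer: yes no no no no no

Derivation:
String 1 '[[[[]]][][][][][]][][][][][][][][]': depth seq [1 2 3 4 3 2 1 2 1 2 1 2 1 2 1 2 1 0 1 0 1 0 1 0 1 0 1 0 1 0 1 0 1 0]
  -> pairs=17 depth=4 groups=9 -> yes
String 2 '[[[]][][][]][[][[]]][[][][[]][][][]][]': depth seq [1 2 3 2 1 2 1 2 1 2 1 0 1 2 1 2 3 2 1 0 1 2 1 2 1 2 3 2 1 2 1 2 1 2 1 0 1 0]
  -> pairs=19 depth=3 groups=4 -> no
String 3 '[[[][][]][]][][][][][[]][[]][][][]': depth seq [1 2 3 2 3 2 3 2 1 2 1 0 1 0 1 0 1 0 1 0 1 2 1 0 1 2 1 0 1 0 1 0 1 0]
  -> pairs=17 depth=3 groups=10 -> no
String 4 '[[[]][[][[]][][]][][]][[][[]]]': depth seq [1 2 3 2 1 2 3 2 3 4 3 2 3 2 3 2 1 2 1 2 1 0 1 2 1 2 3 2 1 0]
  -> pairs=15 depth=4 groups=2 -> no
String 5 '[][[]][[][[][]][[]][[][][]][[][]]][][]': depth seq [1 0 1 2 1 0 1 2 1 2 3 2 3 2 1 2 3 2 1 2 3 2 3 2 3 2 1 2 3 2 3 2 1 0 1 0 1 0]
  -> pairs=19 depth=3 groups=5 -> no
String 6 '[][[][][][][[[]]][][][]][][][][[][]][]': depth seq [1 0 1 2 1 2 1 2 1 2 1 2 3 4 3 2 1 2 1 2 1 2 1 0 1 0 1 0 1 0 1 2 1 2 1 0 1 0]
  -> pairs=19 depth=4 groups=7 -> no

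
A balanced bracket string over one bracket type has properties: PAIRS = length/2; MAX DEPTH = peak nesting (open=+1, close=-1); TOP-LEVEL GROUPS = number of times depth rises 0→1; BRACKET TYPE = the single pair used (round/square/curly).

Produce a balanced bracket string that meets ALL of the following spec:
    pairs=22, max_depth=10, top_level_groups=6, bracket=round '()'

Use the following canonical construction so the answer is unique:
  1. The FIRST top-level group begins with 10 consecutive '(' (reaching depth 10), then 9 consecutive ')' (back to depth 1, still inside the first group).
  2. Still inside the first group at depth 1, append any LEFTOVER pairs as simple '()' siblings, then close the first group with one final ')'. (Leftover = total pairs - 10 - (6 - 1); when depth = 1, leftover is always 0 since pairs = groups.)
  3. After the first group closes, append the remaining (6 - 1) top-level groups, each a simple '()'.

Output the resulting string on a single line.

Spec: pairs=22 depth=10 groups=6
Leftover pairs = 22 - 10 - (6-1) = 7
First group: deep chain of depth 10 + 7 sibling pairs
Remaining 5 groups: simple '()' each

Answer: (((((((((()))))))))()()()()()()())()()()()()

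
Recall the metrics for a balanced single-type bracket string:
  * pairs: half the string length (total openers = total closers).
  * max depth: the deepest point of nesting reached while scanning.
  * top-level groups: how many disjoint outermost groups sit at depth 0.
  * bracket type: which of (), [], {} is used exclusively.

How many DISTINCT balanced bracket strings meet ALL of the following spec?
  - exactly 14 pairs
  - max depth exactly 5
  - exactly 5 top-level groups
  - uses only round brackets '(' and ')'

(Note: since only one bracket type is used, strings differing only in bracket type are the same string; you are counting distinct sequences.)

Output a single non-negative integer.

Answer: 43705

Derivation:
Spec: pairs=14 depth=5 groups=5
Count(depth <= 5) = 155320
Count(depth <= 4) = 111615
Count(depth == 5) = 155320 - 111615 = 43705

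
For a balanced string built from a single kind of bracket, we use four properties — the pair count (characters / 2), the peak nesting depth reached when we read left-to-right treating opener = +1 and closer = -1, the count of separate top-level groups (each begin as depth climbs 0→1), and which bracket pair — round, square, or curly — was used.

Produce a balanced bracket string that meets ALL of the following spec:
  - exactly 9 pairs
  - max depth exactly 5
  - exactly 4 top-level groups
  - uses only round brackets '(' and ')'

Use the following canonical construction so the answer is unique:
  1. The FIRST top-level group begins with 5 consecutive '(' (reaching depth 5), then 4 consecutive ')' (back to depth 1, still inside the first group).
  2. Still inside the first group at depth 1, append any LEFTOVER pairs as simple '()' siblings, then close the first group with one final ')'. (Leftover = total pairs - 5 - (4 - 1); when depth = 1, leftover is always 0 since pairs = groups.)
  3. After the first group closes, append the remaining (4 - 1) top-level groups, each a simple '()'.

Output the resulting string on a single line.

Answer: ((((())))())()()()

Derivation:
Spec: pairs=9 depth=5 groups=4
Leftover pairs = 9 - 5 - (4-1) = 1
First group: deep chain of depth 5 + 1 sibling pairs
Remaining 3 groups: simple '()' each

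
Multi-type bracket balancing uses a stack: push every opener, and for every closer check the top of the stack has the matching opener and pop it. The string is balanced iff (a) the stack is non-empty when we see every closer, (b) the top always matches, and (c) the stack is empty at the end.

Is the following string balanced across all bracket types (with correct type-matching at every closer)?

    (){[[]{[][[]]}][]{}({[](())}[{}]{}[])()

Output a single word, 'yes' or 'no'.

Answer: no

Derivation:
pos 0: push '('; stack = (
pos 1: ')' matches '('; pop; stack = (empty)
pos 2: push '{'; stack = {
pos 3: push '['; stack = {[
pos 4: push '['; stack = {[[
pos 5: ']' matches '['; pop; stack = {[
pos 6: push '{'; stack = {[{
pos 7: push '['; stack = {[{[
pos 8: ']' matches '['; pop; stack = {[{
pos 9: push '['; stack = {[{[
pos 10: push '['; stack = {[{[[
pos 11: ']' matches '['; pop; stack = {[{[
pos 12: ']' matches '['; pop; stack = {[{
pos 13: '}' matches '{'; pop; stack = {[
pos 14: ']' matches '['; pop; stack = {
pos 15: push '['; stack = {[
pos 16: ']' matches '['; pop; stack = {
pos 17: push '{'; stack = {{
pos 18: '}' matches '{'; pop; stack = {
pos 19: push '('; stack = {(
pos 20: push '{'; stack = {({
pos 21: push '['; stack = {({[
pos 22: ']' matches '['; pop; stack = {({
pos 23: push '('; stack = {({(
pos 24: push '('; stack = {({((
pos 25: ')' matches '('; pop; stack = {({(
pos 26: ')' matches '('; pop; stack = {({
pos 27: '}' matches '{'; pop; stack = {(
pos 28: push '['; stack = {([
pos 29: push '{'; stack = {([{
pos 30: '}' matches '{'; pop; stack = {([
pos 31: ']' matches '['; pop; stack = {(
pos 32: push '{'; stack = {({
pos 33: '}' matches '{'; pop; stack = {(
pos 34: push '['; stack = {([
pos 35: ']' matches '['; pop; stack = {(
pos 36: ')' matches '('; pop; stack = {
pos 37: push '('; stack = {(
pos 38: ')' matches '('; pop; stack = {
end: stack still non-empty ({) → INVALID
Verdict: unclosed openers at end: { → no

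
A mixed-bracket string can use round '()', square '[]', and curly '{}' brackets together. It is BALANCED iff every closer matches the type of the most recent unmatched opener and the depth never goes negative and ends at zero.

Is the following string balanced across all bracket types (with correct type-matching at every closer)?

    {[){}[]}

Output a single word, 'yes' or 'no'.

Answer: no

Derivation:
pos 0: push '{'; stack = {
pos 1: push '['; stack = {[
pos 2: saw closer ')' but top of stack is '[' (expected ']') → INVALID
Verdict: type mismatch at position 2: ')' closes '[' → no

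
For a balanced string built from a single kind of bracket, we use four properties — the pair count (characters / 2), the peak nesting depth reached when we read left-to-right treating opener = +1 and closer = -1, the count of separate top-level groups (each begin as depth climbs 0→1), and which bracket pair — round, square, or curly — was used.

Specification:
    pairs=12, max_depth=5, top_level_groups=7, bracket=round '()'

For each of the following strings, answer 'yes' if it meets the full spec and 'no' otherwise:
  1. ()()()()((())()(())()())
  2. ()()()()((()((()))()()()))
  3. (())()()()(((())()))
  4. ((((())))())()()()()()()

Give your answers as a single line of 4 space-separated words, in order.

Answer: no no no yes

Derivation:
String 1 '()()()()((())()(())()())': depth seq [1 0 1 0 1 0 1 0 1 2 3 2 1 2 1 2 3 2 1 2 1 2 1 0]
  -> pairs=12 depth=3 groups=5 -> no
String 2 '()()()()((()((()))()()()))': depth seq [1 0 1 0 1 0 1 0 1 2 3 2 3 4 5 4 3 2 3 2 3 2 3 2 1 0]
  -> pairs=13 depth=5 groups=5 -> no
String 3 '(())()()()(((())()))': depth seq [1 2 1 0 1 0 1 0 1 0 1 2 3 4 3 2 3 2 1 0]
  -> pairs=10 depth=4 groups=5 -> no
String 4 '((((())))())()()()()()()': depth seq [1 2 3 4 5 4 3 2 1 2 1 0 1 0 1 0 1 0 1 0 1 0 1 0]
  -> pairs=12 depth=5 groups=7 -> yes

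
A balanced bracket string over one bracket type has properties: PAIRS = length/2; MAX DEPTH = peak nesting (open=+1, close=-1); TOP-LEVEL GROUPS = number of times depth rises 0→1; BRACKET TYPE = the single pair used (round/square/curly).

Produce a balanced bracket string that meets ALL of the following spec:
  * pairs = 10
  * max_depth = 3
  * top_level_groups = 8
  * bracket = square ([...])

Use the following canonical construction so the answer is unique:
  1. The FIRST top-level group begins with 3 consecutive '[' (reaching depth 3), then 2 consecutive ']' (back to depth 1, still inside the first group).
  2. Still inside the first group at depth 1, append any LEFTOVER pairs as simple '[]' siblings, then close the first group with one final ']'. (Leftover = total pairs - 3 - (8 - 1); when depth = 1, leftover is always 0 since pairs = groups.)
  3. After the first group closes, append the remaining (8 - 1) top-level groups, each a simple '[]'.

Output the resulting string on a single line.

Answer: [[[]]][][][][][][][]

Derivation:
Spec: pairs=10 depth=3 groups=8
Leftover pairs = 10 - 3 - (8-1) = 0
First group: deep chain of depth 3 + 0 sibling pairs
Remaining 7 groups: simple '[]' each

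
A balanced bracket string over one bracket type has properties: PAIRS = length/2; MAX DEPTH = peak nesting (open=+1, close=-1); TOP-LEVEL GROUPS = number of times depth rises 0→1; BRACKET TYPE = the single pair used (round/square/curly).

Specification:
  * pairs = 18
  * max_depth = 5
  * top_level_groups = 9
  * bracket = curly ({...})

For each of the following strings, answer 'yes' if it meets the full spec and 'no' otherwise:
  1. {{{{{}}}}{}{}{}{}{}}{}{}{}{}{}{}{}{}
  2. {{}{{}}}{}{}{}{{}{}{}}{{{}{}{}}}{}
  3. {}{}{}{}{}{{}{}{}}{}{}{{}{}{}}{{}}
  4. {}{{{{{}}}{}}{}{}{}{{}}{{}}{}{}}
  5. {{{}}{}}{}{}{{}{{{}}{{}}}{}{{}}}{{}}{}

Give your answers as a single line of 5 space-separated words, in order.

String 1 '{{{{{}}}}{}{}{}{}{}}{}{}{}{}{}{}{}{}': depth seq [1 2 3 4 5 4 3 2 1 2 1 2 1 2 1 2 1 2 1 0 1 0 1 0 1 0 1 0 1 0 1 0 1 0 1 0]
  -> pairs=18 depth=5 groups=9 -> yes
String 2 '{{}{{}}}{}{}{}{{}{}{}}{{{}{}{}}}{}': depth seq [1 2 1 2 3 2 1 0 1 0 1 0 1 0 1 2 1 2 1 2 1 0 1 2 3 2 3 2 3 2 1 0 1 0]
  -> pairs=17 depth=3 groups=7 -> no
String 3 '{}{}{}{}{}{{}{}{}}{}{}{{}{}{}}{{}}': depth seq [1 0 1 0 1 0 1 0 1 0 1 2 1 2 1 2 1 0 1 0 1 0 1 2 1 2 1 2 1 0 1 2 1 0]
  -> pairs=17 depth=2 groups=10 -> no
String 4 '{}{{{{{}}}{}}{}{}{}{{}}{{}}{}{}}': depth seq [1 0 1 2 3 4 5 4 3 2 3 2 1 2 1 2 1 2 1 2 3 2 1 2 3 2 1 2 1 2 1 0]
  -> pairs=16 depth=5 groups=2 -> no
String 5 '{{{}}{}}{}{}{{}{{{}}{{}}}{}{{}}}{{}}{}': depth seq [1 2 3 2 1 2 1 0 1 0 1 0 1 2 1 2 3 4 3 2 3 4 3 2 1 2 1 2 3 2 1 0 1 2 1 0 1 0]
  -> pairs=19 depth=4 groups=6 -> no

Answer: yes no no no no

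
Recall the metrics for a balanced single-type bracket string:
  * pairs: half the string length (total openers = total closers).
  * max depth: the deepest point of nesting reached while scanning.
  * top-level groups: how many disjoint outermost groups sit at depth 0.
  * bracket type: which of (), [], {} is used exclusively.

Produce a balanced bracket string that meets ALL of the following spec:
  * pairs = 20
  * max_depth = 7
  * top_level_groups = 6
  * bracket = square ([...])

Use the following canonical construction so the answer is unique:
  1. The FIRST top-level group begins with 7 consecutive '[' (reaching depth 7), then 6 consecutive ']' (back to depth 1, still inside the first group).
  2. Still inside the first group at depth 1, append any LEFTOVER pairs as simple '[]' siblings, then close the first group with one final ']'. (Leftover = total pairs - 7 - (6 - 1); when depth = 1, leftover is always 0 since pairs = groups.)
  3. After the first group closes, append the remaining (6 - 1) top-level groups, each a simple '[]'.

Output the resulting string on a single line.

Answer: [[[[[[[]]]]]][][][][][][][][]][][][][][]

Derivation:
Spec: pairs=20 depth=7 groups=6
Leftover pairs = 20 - 7 - (6-1) = 8
First group: deep chain of depth 7 + 8 sibling pairs
Remaining 5 groups: simple '[]' each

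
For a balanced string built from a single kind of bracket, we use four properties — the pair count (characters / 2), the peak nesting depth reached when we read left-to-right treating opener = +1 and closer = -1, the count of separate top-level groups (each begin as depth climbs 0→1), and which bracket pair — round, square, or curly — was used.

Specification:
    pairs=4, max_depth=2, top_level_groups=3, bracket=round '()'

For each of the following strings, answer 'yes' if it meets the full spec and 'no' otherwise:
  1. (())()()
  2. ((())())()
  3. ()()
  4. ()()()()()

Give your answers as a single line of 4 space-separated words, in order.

String 1 '(())()()': depth seq [1 2 1 0 1 0 1 0]
  -> pairs=4 depth=2 groups=3 -> yes
String 2 '((())())()': depth seq [1 2 3 2 1 2 1 0 1 0]
  -> pairs=5 depth=3 groups=2 -> no
String 3 '()()': depth seq [1 0 1 0]
  -> pairs=2 depth=1 groups=2 -> no
String 4 '()()()()()': depth seq [1 0 1 0 1 0 1 0 1 0]
  -> pairs=5 depth=1 groups=5 -> no

Answer: yes no no no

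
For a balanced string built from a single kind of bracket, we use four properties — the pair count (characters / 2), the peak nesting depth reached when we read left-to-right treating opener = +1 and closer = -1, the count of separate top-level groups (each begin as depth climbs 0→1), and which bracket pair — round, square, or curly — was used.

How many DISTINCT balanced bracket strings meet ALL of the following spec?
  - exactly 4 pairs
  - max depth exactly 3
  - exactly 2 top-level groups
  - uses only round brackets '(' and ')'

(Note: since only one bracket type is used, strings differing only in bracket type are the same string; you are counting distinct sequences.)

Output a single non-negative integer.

Spec: pairs=4 depth=3 groups=2
Count(depth <= 3) = 5
Count(depth <= 2) = 3
Count(depth == 3) = 5 - 3 = 2

Answer: 2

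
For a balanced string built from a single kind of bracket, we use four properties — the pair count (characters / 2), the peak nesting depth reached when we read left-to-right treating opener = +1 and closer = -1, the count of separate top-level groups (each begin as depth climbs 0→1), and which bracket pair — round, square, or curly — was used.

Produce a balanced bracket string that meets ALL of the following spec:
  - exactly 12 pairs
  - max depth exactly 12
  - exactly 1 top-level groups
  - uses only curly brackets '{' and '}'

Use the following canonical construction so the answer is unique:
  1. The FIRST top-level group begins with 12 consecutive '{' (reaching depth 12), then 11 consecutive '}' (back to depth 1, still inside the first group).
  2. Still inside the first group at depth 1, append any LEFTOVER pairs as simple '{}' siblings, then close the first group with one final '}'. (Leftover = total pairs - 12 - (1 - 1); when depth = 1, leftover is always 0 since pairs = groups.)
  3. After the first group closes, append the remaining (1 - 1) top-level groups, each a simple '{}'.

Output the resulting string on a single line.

Spec: pairs=12 depth=12 groups=1
Leftover pairs = 12 - 12 - (1-1) = 0
First group: deep chain of depth 12 + 0 sibling pairs
Remaining 0 groups: simple '{}' each

Answer: {{{{{{{{{{{{}}}}}}}}}}}}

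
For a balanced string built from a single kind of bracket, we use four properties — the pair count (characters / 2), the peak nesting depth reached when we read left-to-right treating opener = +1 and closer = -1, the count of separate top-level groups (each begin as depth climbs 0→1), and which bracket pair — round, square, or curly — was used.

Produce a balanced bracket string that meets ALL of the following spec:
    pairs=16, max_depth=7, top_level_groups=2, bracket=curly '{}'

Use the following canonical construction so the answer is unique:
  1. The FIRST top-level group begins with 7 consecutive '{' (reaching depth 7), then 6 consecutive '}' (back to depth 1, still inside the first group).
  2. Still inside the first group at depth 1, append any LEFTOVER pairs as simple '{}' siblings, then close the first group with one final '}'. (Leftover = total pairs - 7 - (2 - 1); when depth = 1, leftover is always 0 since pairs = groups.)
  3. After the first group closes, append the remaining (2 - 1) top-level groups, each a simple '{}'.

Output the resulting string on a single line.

Answer: {{{{{{{}}}}}}{}{}{}{}{}{}{}{}}{}

Derivation:
Spec: pairs=16 depth=7 groups=2
Leftover pairs = 16 - 7 - (2-1) = 8
First group: deep chain of depth 7 + 8 sibling pairs
Remaining 1 groups: simple '{}' each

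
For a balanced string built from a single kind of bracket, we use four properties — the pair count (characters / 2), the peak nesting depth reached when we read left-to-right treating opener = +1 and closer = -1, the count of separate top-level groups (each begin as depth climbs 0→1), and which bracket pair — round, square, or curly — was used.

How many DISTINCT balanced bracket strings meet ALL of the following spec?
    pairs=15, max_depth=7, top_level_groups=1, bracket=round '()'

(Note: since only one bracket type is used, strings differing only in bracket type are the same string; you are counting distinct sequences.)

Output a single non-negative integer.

Answer: 587951

Derivation:
Spec: pairs=15 depth=7 groups=1
Count(depth <= 7) = 2145600
Count(depth <= 6) = 1557649
Count(depth == 7) = 2145600 - 1557649 = 587951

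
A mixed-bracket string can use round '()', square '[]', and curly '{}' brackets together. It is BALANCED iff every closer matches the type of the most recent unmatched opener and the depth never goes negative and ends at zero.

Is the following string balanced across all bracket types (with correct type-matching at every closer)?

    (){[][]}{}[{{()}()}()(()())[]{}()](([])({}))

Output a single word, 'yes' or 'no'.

pos 0: push '('; stack = (
pos 1: ')' matches '('; pop; stack = (empty)
pos 2: push '{'; stack = {
pos 3: push '['; stack = {[
pos 4: ']' matches '['; pop; stack = {
pos 5: push '['; stack = {[
pos 6: ']' matches '['; pop; stack = {
pos 7: '}' matches '{'; pop; stack = (empty)
pos 8: push '{'; stack = {
pos 9: '}' matches '{'; pop; stack = (empty)
pos 10: push '['; stack = [
pos 11: push '{'; stack = [{
pos 12: push '{'; stack = [{{
pos 13: push '('; stack = [{{(
pos 14: ')' matches '('; pop; stack = [{{
pos 15: '}' matches '{'; pop; stack = [{
pos 16: push '('; stack = [{(
pos 17: ')' matches '('; pop; stack = [{
pos 18: '}' matches '{'; pop; stack = [
pos 19: push '('; stack = [(
pos 20: ')' matches '('; pop; stack = [
pos 21: push '('; stack = [(
pos 22: push '('; stack = [((
pos 23: ')' matches '('; pop; stack = [(
pos 24: push '('; stack = [((
pos 25: ')' matches '('; pop; stack = [(
pos 26: ')' matches '('; pop; stack = [
pos 27: push '['; stack = [[
pos 28: ']' matches '['; pop; stack = [
pos 29: push '{'; stack = [{
pos 30: '}' matches '{'; pop; stack = [
pos 31: push '('; stack = [(
pos 32: ')' matches '('; pop; stack = [
pos 33: ']' matches '['; pop; stack = (empty)
pos 34: push '('; stack = (
pos 35: push '('; stack = ((
pos 36: push '['; stack = (([
pos 37: ']' matches '['; pop; stack = ((
pos 38: ')' matches '('; pop; stack = (
pos 39: push '('; stack = ((
pos 40: push '{'; stack = (({
pos 41: '}' matches '{'; pop; stack = ((
pos 42: ')' matches '('; pop; stack = (
pos 43: ')' matches '('; pop; stack = (empty)
end: stack empty → VALID
Verdict: properly nested → yes

Answer: yes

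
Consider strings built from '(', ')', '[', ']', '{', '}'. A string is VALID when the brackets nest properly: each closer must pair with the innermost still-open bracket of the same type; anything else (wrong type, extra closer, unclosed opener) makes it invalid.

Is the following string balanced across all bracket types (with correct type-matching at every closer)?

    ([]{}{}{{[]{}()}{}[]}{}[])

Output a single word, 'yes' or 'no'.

pos 0: push '('; stack = (
pos 1: push '['; stack = ([
pos 2: ']' matches '['; pop; stack = (
pos 3: push '{'; stack = ({
pos 4: '}' matches '{'; pop; stack = (
pos 5: push '{'; stack = ({
pos 6: '}' matches '{'; pop; stack = (
pos 7: push '{'; stack = ({
pos 8: push '{'; stack = ({{
pos 9: push '['; stack = ({{[
pos 10: ']' matches '['; pop; stack = ({{
pos 11: push '{'; stack = ({{{
pos 12: '}' matches '{'; pop; stack = ({{
pos 13: push '('; stack = ({{(
pos 14: ')' matches '('; pop; stack = ({{
pos 15: '}' matches '{'; pop; stack = ({
pos 16: push '{'; stack = ({{
pos 17: '}' matches '{'; pop; stack = ({
pos 18: push '['; stack = ({[
pos 19: ']' matches '['; pop; stack = ({
pos 20: '}' matches '{'; pop; stack = (
pos 21: push '{'; stack = ({
pos 22: '}' matches '{'; pop; stack = (
pos 23: push '['; stack = ([
pos 24: ']' matches '['; pop; stack = (
pos 25: ')' matches '('; pop; stack = (empty)
end: stack empty → VALID
Verdict: properly nested → yes

Answer: yes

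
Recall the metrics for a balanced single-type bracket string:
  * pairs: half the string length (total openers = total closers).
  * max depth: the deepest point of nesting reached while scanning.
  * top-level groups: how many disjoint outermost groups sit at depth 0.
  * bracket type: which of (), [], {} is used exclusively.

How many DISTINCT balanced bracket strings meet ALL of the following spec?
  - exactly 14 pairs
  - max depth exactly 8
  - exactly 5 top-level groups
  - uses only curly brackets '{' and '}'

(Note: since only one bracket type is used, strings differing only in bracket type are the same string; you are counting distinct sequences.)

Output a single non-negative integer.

Spec: pairs=14 depth=8 groups=5
Count(depth <= 8) = 177550
Count(depth <= 7) = 176710
Count(depth == 8) = 177550 - 176710 = 840

Answer: 840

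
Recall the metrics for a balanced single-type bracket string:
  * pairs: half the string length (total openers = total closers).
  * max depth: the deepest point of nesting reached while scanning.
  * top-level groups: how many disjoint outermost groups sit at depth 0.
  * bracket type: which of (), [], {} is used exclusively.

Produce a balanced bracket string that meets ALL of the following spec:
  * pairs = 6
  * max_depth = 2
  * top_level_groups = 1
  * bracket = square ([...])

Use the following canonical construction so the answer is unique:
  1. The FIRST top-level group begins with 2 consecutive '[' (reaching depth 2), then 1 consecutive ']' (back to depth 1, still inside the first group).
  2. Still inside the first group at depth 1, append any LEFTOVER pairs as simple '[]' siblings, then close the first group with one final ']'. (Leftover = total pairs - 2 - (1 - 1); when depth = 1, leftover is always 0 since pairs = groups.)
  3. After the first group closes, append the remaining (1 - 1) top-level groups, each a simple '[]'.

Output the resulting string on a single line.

Spec: pairs=6 depth=2 groups=1
Leftover pairs = 6 - 2 - (1-1) = 4
First group: deep chain of depth 2 + 4 sibling pairs
Remaining 0 groups: simple '[]' each

Answer: [[][][][][]]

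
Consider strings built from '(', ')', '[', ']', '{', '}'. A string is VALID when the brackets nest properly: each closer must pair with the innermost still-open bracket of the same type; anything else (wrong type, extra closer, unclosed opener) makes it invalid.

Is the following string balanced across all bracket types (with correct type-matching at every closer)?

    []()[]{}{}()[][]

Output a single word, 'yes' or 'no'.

pos 0: push '['; stack = [
pos 1: ']' matches '['; pop; stack = (empty)
pos 2: push '('; stack = (
pos 3: ')' matches '('; pop; stack = (empty)
pos 4: push '['; stack = [
pos 5: ']' matches '['; pop; stack = (empty)
pos 6: push '{'; stack = {
pos 7: '}' matches '{'; pop; stack = (empty)
pos 8: push '{'; stack = {
pos 9: '}' matches '{'; pop; stack = (empty)
pos 10: push '('; stack = (
pos 11: ')' matches '('; pop; stack = (empty)
pos 12: push '['; stack = [
pos 13: ']' matches '['; pop; stack = (empty)
pos 14: push '['; stack = [
pos 15: ']' matches '['; pop; stack = (empty)
end: stack empty → VALID
Verdict: properly nested → yes

Answer: yes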